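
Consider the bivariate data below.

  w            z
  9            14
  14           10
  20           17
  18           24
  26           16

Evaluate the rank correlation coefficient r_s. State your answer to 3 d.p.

0.500

Rank w: 1, 2, 4, 3, 5
Rank z: 2, 1, 4, 5, 3
d = rank(w) − rank(z): -1, 1, 0, -2, 2; Σd² = 10
ρ = 1 − 6Σd² / [n(n²−1)] = 1 − 6×10 / (5×24) = 1 − 60/120 ≈ 0.500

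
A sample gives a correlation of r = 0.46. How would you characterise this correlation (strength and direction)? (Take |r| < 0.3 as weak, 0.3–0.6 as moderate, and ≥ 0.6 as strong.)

r = 0.46 > 0 so the relationship is positive.
|r| = 0.46, which falls in the moderate range.

moderate positive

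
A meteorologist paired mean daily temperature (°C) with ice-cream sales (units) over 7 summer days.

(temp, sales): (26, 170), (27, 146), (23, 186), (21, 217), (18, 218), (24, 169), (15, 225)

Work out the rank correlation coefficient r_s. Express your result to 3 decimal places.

Rank temp: 6, 7, 4, 3, 2, 5, 1
Rank sales: 3, 1, 4, 5, 6, 2, 7
d = rank(temp) − rank(sales): 3, 6, 0, -2, -4, 3, -6; Σd² = 110
ρ = 1 − 6Σd² / [n(n²−1)] = 1 − 6×110 / (7×48) = 1 − 660/336 ≈ -0.964

-0.964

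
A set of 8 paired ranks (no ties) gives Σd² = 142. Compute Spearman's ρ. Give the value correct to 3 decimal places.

ρ = 1 − 6Σd² / [n(n²−1)] = 1 − 6×142 / (8×63)
  = 1 − 852/504 = 1 − 1.6905 ≈ -0.690

-0.690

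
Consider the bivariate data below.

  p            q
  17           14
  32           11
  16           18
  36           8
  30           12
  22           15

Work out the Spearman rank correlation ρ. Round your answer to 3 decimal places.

Rank p: 2, 5, 1, 6, 4, 3
Rank q: 4, 2, 6, 1, 3, 5
d = rank(p) − rank(q): -2, 3, -5, 5, 1, -2; Σd² = 68
ρ = 1 − 6Σd² / [n(n²−1)] = 1 − 6×68 / (6×35) = 1 − 408/210 ≈ -0.943

-0.943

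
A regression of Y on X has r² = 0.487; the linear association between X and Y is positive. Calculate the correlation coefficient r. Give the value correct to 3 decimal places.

0.698

|r| = √0.487 = 0.698
The association is positive, so r = 0.698.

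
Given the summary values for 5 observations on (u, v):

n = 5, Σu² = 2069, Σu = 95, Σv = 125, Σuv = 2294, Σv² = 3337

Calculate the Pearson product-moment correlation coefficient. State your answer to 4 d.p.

-0.3424

r = (nΣuv − ΣuΣv) / √[(nΣu² − (Σu)²)(nΣv² − (Σv)²)]
Numerator: 5×2294 − 95×125 = -405
Denominator: √[(10345 − 9025)(16685 − 15625)] = √[1320 × 1060] = 1182.8778
r = -405 / 1182.8778 ≈ -0.3424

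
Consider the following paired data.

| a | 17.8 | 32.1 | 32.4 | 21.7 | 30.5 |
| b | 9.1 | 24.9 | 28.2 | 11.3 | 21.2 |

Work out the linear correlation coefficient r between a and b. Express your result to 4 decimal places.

n = 5, Σa = 134.5, Σb = 94.7, Σa² = 3798.15, Σb² = 2075.19, Σab = 2766.76
nΣab − ΣaΣb = 13833.8 − 12737.15 = 1096.65
nΣa² − (Σa)² = 18990.75 − 18090.25 = 900.5; nΣb² − (Σb)² = 10375.95 − 8968.09 = 1407.86
r = 1096.65 / √(900.5 × 1407.86) = 1096.65 / 1125.9565 ≈ 0.9740

0.9740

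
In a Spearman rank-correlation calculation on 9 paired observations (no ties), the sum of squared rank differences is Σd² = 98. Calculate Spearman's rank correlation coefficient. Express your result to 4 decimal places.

ρ = 1 − 6Σd² / [n(n²−1)] = 1 − 6×98 / (9×80)
  = 1 − 588/720 = 1 − 0.81667 ≈ 0.1833

0.1833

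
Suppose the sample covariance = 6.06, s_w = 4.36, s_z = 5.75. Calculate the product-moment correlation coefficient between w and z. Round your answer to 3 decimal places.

0.242

r = Cov(w,z) / (s_w · s_z) = 6.06 / (4.36 × 5.75)
  = 6.06 / 25.0700 ≈ 0.242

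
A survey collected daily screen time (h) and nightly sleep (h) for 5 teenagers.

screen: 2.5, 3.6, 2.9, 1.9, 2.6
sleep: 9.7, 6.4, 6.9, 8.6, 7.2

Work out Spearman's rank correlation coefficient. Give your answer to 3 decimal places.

-0.900

Rank screen: 2, 5, 4, 1, 3
Rank sleep: 5, 1, 2, 4, 3
d = rank(screen) − rank(sleep): -3, 4, 2, -3, 0; Σd² = 38
ρ = 1 − 6Σd² / [n(n²−1)] = 1 − 6×38 / (5×24) = 1 − 228/120 ≈ -0.900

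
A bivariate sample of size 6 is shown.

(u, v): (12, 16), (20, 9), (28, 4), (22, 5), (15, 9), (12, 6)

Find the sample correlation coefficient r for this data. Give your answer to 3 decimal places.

-0.646

n = 6, Σu = 109, Σv = 49, Σu² = 2181, Σv² = 495, Σuv = 801
nΣuv − ΣuΣv = 4806 − 5341 = -535
nΣu² − (Σu)² = 13086 − 11881 = 1205; nΣv² − (Σv)² = 2970 − 2401 = 569
r = -535 / √(1205 × 569) = -535 / 828.0368 ≈ -0.646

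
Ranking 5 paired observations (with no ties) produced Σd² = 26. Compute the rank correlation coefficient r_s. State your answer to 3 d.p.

ρ = 1 − 6Σd² / [n(n²−1)] = 1 − 6×26 / (5×24)
  = 1 − 156/120 = 1 − 1.3000 ≈ -0.300

-0.300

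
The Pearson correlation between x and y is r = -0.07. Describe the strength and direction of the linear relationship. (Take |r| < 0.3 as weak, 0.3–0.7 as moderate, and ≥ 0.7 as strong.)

r = -0.07 < 0 so the relationship is negative.
|r| = 0.07, which falls in the weak range.

weak negative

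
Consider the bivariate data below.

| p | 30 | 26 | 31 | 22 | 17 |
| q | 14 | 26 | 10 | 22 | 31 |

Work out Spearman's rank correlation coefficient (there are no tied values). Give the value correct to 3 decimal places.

Rank p: 4, 3, 5, 2, 1
Rank q: 2, 4, 1, 3, 5
d = rank(p) − rank(q): 2, -1, 4, -1, -4; Σd² = 38
ρ = 1 − 6Σd² / [n(n²−1)] = 1 − 6×38 / (5×24) = 1 − 228/120 ≈ -0.900

-0.900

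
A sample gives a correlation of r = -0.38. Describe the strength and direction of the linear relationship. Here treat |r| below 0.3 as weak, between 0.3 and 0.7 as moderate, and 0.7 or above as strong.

r = -0.38 < 0 so the relationship is negative.
|r| = 0.38, which falls in the moderate range.

moderate negative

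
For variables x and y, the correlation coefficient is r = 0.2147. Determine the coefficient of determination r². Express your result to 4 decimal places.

r² = (0.2147)² = 0.0461

0.0461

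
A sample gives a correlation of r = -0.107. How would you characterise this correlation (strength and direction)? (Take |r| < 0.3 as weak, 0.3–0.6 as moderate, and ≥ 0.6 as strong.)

r = -0.107 < 0 so the relationship is negative.
|r| = 0.107, which falls in the weak range.

weak negative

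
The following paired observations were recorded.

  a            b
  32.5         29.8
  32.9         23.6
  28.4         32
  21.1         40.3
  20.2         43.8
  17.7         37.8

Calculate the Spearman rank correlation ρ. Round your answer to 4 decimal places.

-0.8286

Rank a: 5, 6, 4, 3, 2, 1
Rank b: 2, 1, 3, 5, 6, 4
d = rank(a) − rank(b): 3, 5, 1, -2, -4, -3; Σd² = 64
ρ = 1 − 6Σd² / [n(n²−1)] = 1 − 6×64 / (6×35) = 1 − 384/210 ≈ -0.8286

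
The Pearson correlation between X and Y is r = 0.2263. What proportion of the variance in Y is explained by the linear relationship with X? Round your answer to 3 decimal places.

r² = (0.2263)² = 0.051

0.051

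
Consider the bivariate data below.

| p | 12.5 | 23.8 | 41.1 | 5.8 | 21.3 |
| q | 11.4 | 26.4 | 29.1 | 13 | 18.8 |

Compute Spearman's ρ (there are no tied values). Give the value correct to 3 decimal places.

0.900

Rank p: 2, 4, 5, 1, 3
Rank q: 1, 4, 5, 2, 3
d = rank(p) − rank(q): 1, 0, 0, -1, 0; Σd² = 2
ρ = 1 − 6Σd² / [n(n²−1)] = 1 − 6×2 / (5×24) = 1 − 12/120 ≈ 0.900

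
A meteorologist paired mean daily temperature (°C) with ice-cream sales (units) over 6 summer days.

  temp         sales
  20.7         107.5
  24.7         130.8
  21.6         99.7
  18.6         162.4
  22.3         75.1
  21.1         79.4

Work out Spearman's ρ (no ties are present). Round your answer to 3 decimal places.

Rank temp: 2, 6, 4, 1, 5, 3
Rank sales: 4, 5, 3, 6, 1, 2
d = rank(temp) − rank(sales): -2, 1, 1, -5, 4, 1; Σd² = 48
ρ = 1 − 6Σd² / [n(n²−1)] = 1 − 6×48 / (6×35) = 1 − 288/210 ≈ -0.371

-0.371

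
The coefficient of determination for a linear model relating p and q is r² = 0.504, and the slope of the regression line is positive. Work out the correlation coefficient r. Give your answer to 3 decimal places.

0.710

|r| = √0.504 = 0.710
The association is positive, so r = 0.710.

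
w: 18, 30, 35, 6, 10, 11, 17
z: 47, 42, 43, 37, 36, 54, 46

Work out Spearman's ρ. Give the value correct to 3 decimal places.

0.321

Rank w: 5, 6, 7, 1, 2, 3, 4
Rank z: 6, 3, 4, 2, 1, 7, 5
d = rank(w) − rank(z): -1, 3, 3, -1, 1, -4, -1; Σd² = 38
ρ = 1 − 6Σd² / [n(n²−1)] = 1 − 6×38 / (7×48) = 1 − 228/336 ≈ 0.321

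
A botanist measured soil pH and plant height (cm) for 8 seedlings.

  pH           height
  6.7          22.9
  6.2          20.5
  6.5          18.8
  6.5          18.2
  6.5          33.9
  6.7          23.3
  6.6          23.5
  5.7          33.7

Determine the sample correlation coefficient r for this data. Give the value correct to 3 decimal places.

n = 8, Σx = 51.4, Σy = 194.8, Σx² = 331.02, Σy² = 5009.38, Σxy = 1244.68
nΣxy − ΣxΣy = 9957.44 − 10012.72 = -55.28
nΣx² − (Σx)² = 2648.16 − 2641.96 = 6.2; nΣy² − (Σy)² = 40075.04 − 37947.04 = 2128
r = -55.28 / √(6.2 × 2128) = -55.28 / 114.8634 ≈ -0.481

-0.481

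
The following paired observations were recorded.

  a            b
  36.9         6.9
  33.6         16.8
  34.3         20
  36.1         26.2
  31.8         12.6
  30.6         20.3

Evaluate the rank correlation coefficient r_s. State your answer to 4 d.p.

Rank a: 6, 3, 4, 5, 2, 1
Rank b: 1, 3, 4, 6, 2, 5
d = rank(a) − rank(b): 5, 0, 0, -1, 0, -4; Σd² = 42
ρ = 1 − 6Σd² / [n(n²−1)] = 1 − 6×42 / (6×35) = 1 − 252/210 ≈ -0.2000

-0.2000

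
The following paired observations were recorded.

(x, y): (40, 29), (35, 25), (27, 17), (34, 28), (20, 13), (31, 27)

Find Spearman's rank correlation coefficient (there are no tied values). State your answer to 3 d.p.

0.829

Rank x: 6, 5, 2, 4, 1, 3
Rank y: 6, 3, 2, 5, 1, 4
d = rank(x) − rank(y): 0, 2, 0, -1, 0, -1; Σd² = 6
ρ = 1 − 6Σd² / [n(n²−1)] = 1 − 6×6 / (6×35) = 1 − 36/210 ≈ 0.829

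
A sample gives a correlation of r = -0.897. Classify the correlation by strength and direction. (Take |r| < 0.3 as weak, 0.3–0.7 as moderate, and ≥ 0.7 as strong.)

r = -0.897 < 0 so the relationship is negative.
|r| = 0.897, which falls in the strong range.

strong negative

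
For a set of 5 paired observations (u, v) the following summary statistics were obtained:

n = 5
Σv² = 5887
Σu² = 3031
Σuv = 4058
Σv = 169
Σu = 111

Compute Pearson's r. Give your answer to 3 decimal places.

r = (nΣuv − ΣuΣv) / √[(nΣu² − (Σu)²)(nΣv² − (Σv)²)]
Numerator: 5×4058 − 111×169 = 1531
Denominator: √[(15155 − 12321)(29435 − 28561)] = √[2834 × 874] = 1573.8221
r = 1531 / 1573.8221 ≈ 0.973

0.973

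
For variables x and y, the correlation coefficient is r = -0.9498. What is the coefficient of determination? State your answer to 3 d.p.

0.902

r² = (-0.9498)² = 0.902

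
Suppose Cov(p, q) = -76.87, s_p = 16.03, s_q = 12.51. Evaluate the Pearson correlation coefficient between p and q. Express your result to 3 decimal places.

-0.383

r = Cov(p,q) / (s_p · s_q) = -76.87 / (16.03 × 12.51)
  = -76.87 / 200.5353 ≈ -0.383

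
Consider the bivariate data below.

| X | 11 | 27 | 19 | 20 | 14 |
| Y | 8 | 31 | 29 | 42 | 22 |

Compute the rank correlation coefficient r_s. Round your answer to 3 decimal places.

Rank X: 1, 5, 3, 4, 2
Rank Y: 1, 4, 3, 5, 2
d = rank(X) − rank(Y): 0, 1, 0, -1, 0; Σd² = 2
ρ = 1 − 6Σd² / [n(n²−1)] = 1 − 6×2 / (5×24) = 1 − 12/120 ≈ 0.900

0.900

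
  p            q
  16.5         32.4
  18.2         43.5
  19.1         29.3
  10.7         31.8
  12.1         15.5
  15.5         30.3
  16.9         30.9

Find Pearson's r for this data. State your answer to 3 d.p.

n = 7, Σp = 109, Σq = 213.7, Σp² = 1755.06, Σq² = 6924.89, Σpq = 3405.6
nΣpq − ΣpΣq = 23839.2 − 23293.3 = 545.9
nΣp² − (Σp)² = 12285.42 − 11881 = 404.42; nΣq² − (Σq)² = 48474.23 − 45667.69 = 2806.54
r = 545.9 / √(404.42 × 2806.54) = 545.9 / 1065.3736 ≈ 0.512

0.512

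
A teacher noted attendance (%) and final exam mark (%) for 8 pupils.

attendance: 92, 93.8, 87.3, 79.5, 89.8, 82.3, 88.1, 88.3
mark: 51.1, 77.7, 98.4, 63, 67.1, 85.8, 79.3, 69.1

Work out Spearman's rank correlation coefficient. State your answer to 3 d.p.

-0.310

Rank attendance: 7, 8, 3, 1, 6, 2, 4, 5
Rank mark: 1, 5, 8, 2, 3, 7, 6, 4
d = rank(attendance) − rank(mark): 6, 3, -5, -1, 3, -5, -2, 1; Σd² = 110
ρ = 1 − 6Σd² / [n(n²−1)] = 1 − 6×110 / (8×63) = 1 − 660/504 ≈ -0.310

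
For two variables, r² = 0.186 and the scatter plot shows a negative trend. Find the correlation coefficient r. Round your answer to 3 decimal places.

-0.431

|r| = √0.186 = 0.431
The association is negative, so r = −0.431.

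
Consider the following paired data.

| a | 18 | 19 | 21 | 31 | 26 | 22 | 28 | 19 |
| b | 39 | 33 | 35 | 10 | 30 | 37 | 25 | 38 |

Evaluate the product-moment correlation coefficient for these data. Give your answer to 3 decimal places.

n = 8, Σa = 184, Σb = 247, Σa² = 4392, Σb² = 8273, Σab = 5390
nΣab − ΣaΣb = 43120 − 45448 = -2328
nΣa² − (Σa)² = 35136 − 33856 = 1280; nΣb² − (Σb)² = 66184 − 61009 = 5175
r = -2328 / √(1280 × 5175) = -2328 / 2573.7133 ≈ -0.905

-0.905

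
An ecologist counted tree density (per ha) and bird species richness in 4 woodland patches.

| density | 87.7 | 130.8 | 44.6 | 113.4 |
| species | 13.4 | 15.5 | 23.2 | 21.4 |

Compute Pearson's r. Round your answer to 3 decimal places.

-0.484

n = 4, Σx = 376.5, Σy = 73.5, Σx² = 39648.65, Σy² = 1416.01, Σxy = 6664.06
nΣxy − ΣxΣy = 26656.24 − 27672.75 = -1016.51
nΣx² − (Σx)² = 158594.6 − 141752.25 = 16842.35; nΣy² − (Σy)² = 5664.04 − 5402.25 = 261.79
r = -1016.51 / √(16842.35 × 261.79) = -1016.51 / 2099.7997 ≈ -0.484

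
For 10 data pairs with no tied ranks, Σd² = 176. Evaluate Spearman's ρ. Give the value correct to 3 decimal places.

ρ = 1 − 6Σd² / [n(n²−1)] = 1 − 6×176 / (10×99)
  = 1 − 1056/990 = 1 − 1.0667 ≈ -0.067

-0.067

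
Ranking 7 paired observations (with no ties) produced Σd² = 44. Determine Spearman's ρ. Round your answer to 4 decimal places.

0.2143

ρ = 1 − 6Σd² / [n(n²−1)] = 1 − 6×44 / (7×48)
  = 1 − 264/336 = 1 − 0.78571 ≈ 0.2143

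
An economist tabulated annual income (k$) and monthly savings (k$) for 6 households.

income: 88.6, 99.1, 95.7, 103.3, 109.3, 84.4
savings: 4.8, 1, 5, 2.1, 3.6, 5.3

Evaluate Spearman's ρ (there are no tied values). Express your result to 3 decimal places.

Rank income: 2, 4, 3, 5, 6, 1
Rank savings: 4, 1, 5, 2, 3, 6
d = rank(income) − rank(savings): -2, 3, -2, 3, 3, -5; Σd² = 60
ρ = 1 − 6Σd² / [n(n²−1)] = 1 − 6×60 / (6×35) = 1 − 360/210 ≈ -0.714

-0.714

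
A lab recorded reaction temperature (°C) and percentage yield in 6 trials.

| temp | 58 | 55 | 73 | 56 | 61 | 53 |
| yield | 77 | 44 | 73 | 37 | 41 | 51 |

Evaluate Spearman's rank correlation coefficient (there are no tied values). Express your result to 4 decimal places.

Rank temp: 4, 2, 6, 3, 5, 1
Rank yield: 6, 3, 5, 1, 2, 4
d = rank(temp) − rank(yield): -2, -1, 1, 2, 3, -3; Σd² = 28
ρ = 1 − 6Σd² / [n(n²−1)] = 1 − 6×28 / (6×35) = 1 − 168/210 ≈ 0.2000

0.2000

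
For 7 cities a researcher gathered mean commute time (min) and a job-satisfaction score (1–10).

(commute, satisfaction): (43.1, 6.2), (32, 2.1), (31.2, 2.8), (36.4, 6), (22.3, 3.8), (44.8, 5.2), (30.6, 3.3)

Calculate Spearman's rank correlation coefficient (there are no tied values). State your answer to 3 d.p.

0.536

Rank commute: 6, 4, 3, 5, 1, 7, 2
Rank satisfaction: 7, 1, 2, 6, 4, 5, 3
d = rank(commute) − rank(satisfaction): -1, 3, 1, -1, -3, 2, -1; Σd² = 26
ρ = 1 − 6Σd² / [n(n²−1)] = 1 − 6×26 / (7×48) = 1 − 156/336 ≈ 0.536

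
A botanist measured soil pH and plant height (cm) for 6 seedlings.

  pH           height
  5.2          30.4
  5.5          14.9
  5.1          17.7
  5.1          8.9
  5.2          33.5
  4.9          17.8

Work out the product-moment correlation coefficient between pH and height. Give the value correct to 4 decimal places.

0.0620

n = 6, Σx = 31, Σy = 123.2, Σx² = 160.36, Σy² = 2977.76, Σxy = 637.11
nΣxy − ΣxΣy = 3822.66 − 3819.2 = 3.46
nΣx² − (Σx)² = 962.16 − 961 = 1.16; nΣy² − (Σy)² = 17866.56 − 15178.24 = 2688.32
r = 3.46 / √(1.16 × 2688.32) = 3.46 / 55.8431 ≈ 0.0620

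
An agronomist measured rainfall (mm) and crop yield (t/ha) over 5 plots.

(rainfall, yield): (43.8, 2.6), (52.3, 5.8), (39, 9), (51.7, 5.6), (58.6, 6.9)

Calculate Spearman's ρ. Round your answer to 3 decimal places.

0.000

Rank rainfall: 2, 4, 1, 3, 5
Rank yield: 1, 3, 5, 2, 4
d = rank(rainfall) − rank(yield): 1, 1, -4, 1, 1; Σd² = 20
ρ = 1 − 6Σd² / [n(n²−1)] = 1 − 6×20 / (5×24) = 1 − 120/120 ≈ 0.000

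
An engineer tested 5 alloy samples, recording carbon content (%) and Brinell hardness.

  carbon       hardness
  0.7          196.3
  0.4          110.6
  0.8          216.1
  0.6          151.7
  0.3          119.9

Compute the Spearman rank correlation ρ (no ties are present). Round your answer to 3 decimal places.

0.900

Rank carbon: 4, 2, 5, 3, 1
Rank hardness: 4, 1, 5, 3, 2
d = rank(carbon) − rank(hardness): 0, 1, 0, 0, -1; Σd² = 2
ρ = 1 − 6Σd² / [n(n²−1)] = 1 − 6×2 / (5×24) = 1 − 12/120 ≈ 0.900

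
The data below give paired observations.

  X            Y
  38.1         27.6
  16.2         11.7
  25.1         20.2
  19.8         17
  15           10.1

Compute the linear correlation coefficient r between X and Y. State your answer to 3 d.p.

0.978

n = 5, ΣX = 114.2, ΣY = 86.6, ΣX² = 2961.1, ΣY² = 1697.7, ΣXY = 2236.22
nΣXY − ΣXΣY = 11181.1 − 9889.72 = 1291.38
nΣX² − (ΣX)² = 14805.5 − 13041.64 = 1763.86; nΣY² − (ΣY)² = 8488.5 − 7499.56 = 988.94
r = 1291.38 / √(1763.86 × 988.94) = 1291.38 / 1320.7391 ≈ 0.978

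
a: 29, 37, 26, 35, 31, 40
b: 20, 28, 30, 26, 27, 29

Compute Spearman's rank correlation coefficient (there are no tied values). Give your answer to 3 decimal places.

0.086

Rank a: 2, 5, 1, 4, 3, 6
Rank b: 1, 4, 6, 2, 3, 5
d = rank(a) − rank(b): 1, 1, -5, 2, 0, 1; Σd² = 32
ρ = 1 − 6Σd² / [n(n²−1)] = 1 − 6×32 / (6×35) = 1 − 192/210 ≈ 0.086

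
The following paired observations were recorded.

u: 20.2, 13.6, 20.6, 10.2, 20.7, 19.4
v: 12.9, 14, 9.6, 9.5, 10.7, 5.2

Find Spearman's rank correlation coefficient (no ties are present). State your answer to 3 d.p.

Rank u: 4, 2, 5, 1, 6, 3
Rank v: 5, 6, 3, 2, 4, 1
d = rank(u) − rank(v): -1, -4, 2, -1, 2, 2; Σd² = 30
ρ = 1 − 6Σd² / [n(n²−1)] = 1 − 6×30 / (6×35) = 1 − 180/210 ≈ 0.143

0.143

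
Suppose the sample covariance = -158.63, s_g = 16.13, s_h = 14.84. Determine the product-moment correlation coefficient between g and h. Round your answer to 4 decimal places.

-0.6627

r = Cov(g,h) / (s_g · s_h) = -158.63 / (16.13 × 14.84)
  = -158.63 / 239.3692 ≈ -0.6627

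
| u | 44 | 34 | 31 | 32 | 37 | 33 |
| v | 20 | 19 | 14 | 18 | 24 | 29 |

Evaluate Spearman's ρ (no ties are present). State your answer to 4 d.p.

0.6000

Rank u: 6, 4, 1, 2, 5, 3
Rank v: 4, 3, 1, 2, 5, 6
d = rank(u) − rank(v): 2, 1, 0, 0, 0, -3; Σd² = 14
ρ = 1 − 6Σd² / [n(n²−1)] = 1 − 6×14 / (6×35) = 1 − 84/210 ≈ 0.6000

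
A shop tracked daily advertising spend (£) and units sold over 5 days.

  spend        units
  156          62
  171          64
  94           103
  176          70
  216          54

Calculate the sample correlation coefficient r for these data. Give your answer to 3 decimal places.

n = 5, Σx = 813, Σy = 353, Σx² = 140045, Σy² = 26365, Σxy = 54282
nΣxy − ΣxΣy = 271410 − 286989 = -15579
nΣx² − (Σx)² = 700225 − 660969 = 39256; nΣy² − (Σy)² = 131825 − 124609 = 7216
r = -15579 / √(39256 × 7216) = -15579 / 16830.6653 ≈ -0.926

-0.926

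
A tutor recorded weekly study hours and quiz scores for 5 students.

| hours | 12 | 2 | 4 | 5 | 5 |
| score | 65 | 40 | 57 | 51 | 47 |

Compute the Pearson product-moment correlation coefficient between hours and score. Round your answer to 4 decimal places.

n = 5, Σx = 28, Σy = 260, Σx² = 214, Σy² = 13884, Σxy = 1578
nΣxy − ΣxΣy = 7890 − 7280 = 610
nΣx² − (Σx)² = 1070 − 784 = 286; nΣy² − (Σy)² = 69420 − 67600 = 1820
r = 610 / √(286 × 1820) = 610 / 721.4707 ≈ 0.8455

0.8455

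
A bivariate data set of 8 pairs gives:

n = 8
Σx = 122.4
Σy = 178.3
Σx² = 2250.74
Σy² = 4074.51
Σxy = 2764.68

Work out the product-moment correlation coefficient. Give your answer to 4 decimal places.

r = (nΣxy − ΣxΣy) / √[(nΣx² − (Σx)²)(nΣy² − (Σy)²)]
Numerator: 8×2764.68 − 122.4×178.3 = 293.52
Denominator: √[(18005.92 − 14981.76)(32596.08 − 31790.89)] = √[3024.16 × 805.19] = 1560.4561
r = 293.52 / 1560.4561 ≈ 0.1881

0.1881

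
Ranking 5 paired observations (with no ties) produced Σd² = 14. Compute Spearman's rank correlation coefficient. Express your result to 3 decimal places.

ρ = 1 − 6Σd² / [n(n²−1)] = 1 − 6×14 / (5×24)
  = 1 − 84/120 = 1 − 0.7000 ≈ 0.300

0.300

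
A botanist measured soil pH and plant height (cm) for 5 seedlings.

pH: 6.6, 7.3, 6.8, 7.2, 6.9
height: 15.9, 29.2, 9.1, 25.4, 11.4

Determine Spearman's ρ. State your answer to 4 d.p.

Rank pH: 1, 5, 2, 4, 3
Rank height: 3, 5, 1, 4, 2
d = rank(pH) − rank(height): -2, 0, 1, 0, 1; Σd² = 6
ρ = 1 − 6Σd² / [n(n²−1)] = 1 − 6×6 / (5×24) = 1 − 36/120 ≈ 0.7000

0.7000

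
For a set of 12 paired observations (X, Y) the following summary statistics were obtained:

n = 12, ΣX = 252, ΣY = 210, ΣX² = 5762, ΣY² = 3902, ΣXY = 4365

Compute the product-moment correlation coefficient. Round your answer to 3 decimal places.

r = (nΣXY − ΣXΣY) / √[(nΣX² − (ΣX)²)(nΣY² − (ΣY)²)]
Numerator: 12×4365 − 252×210 = -540
Denominator: √[(69144 − 63504)(46824 − 44100)] = √[5640 × 2724] = 3919.6122
r = -540 / 3919.6122 ≈ -0.138

-0.138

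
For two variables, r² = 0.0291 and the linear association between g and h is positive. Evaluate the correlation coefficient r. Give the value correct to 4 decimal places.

0.1706

|r| = √0.0291 = 0.1706
The association is positive, so r = 0.1706.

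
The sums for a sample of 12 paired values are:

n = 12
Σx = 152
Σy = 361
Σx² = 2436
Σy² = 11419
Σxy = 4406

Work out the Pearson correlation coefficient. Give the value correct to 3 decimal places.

r = (nΣxy − ΣxΣy) / √[(nΣx² − (Σx)²)(nΣy² − (Σy)²)]
Numerator: 12×4406 − 152×361 = -2000
Denominator: √[(29232 − 23104)(137028 − 130321)] = √[6128 × 6707] = 6410.9669
r = -2000 / 6410.9669 ≈ -0.312

-0.312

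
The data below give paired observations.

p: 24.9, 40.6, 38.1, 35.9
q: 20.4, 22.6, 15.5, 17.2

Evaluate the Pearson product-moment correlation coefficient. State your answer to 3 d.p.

-0.098

n = 4, Σp = 139.5, Σq = 75.7, Σp² = 5008.79, Σq² = 1463.01, Σpq = 2633.55
nΣpq − ΣpΣq = 10534.2 − 10560.15 = -25.95
nΣp² − (Σp)² = 20035.16 − 19460.25 = 574.91; nΣq² − (Σq)² = 5852.04 − 5730.49 = 121.55
r = -25.95 / √(574.91 × 121.55) = -25.95 / 264.3488 ≈ -0.098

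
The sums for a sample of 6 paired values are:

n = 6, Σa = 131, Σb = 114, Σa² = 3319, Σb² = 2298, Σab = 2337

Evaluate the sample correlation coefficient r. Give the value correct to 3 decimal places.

r = (nΣab − ΣaΣb) / √[(nΣa² − (Σa)²)(nΣb² − (Σb)²)]
Numerator: 6×2337 − 131×114 = -912
Denominator: √[(19914 − 17161)(13788 − 12996)] = √[2753 × 792] = 1476.6096
r = -912 / 1476.6096 ≈ -0.618

-0.618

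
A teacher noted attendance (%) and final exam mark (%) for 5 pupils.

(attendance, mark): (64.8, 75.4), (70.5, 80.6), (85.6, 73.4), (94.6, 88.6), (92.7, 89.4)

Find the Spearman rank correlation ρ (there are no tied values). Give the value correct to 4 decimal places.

0.6000

Rank attendance: 1, 2, 3, 5, 4
Rank mark: 2, 3, 1, 4, 5
d = rank(attendance) − rank(mark): -1, -1, 2, 1, -1; Σd² = 8
ρ = 1 − 6Σd² / [n(n²−1)] = 1 − 6×8 / (5×24) = 1 − 48/120 ≈ 0.6000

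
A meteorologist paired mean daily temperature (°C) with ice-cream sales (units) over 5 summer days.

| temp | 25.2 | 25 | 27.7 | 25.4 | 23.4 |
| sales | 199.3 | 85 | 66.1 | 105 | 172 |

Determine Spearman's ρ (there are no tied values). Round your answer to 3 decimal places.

Rank temp: 3, 2, 5, 4, 1
Rank sales: 5, 2, 1, 3, 4
d = rank(temp) − rank(sales): -2, 0, 4, 1, -3; Σd² = 30
ρ = 1 − 6Σd² / [n(n²−1)] = 1 − 6×30 / (5×24) = 1 − 180/120 ≈ -0.500

-0.500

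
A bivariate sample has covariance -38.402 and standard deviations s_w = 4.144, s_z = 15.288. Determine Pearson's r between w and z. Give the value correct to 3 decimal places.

r = Cov(w,z) / (s_w · s_z) = -38.402 / (4.144 × 15.288)
  = -38.402 / 63.3535 ≈ -0.606

-0.606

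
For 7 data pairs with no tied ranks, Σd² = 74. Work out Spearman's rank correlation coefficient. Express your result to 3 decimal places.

-0.321

ρ = 1 − 6Σd² / [n(n²−1)] = 1 − 6×74 / (7×48)
  = 1 − 444/336 = 1 − 1.3214 ≈ -0.321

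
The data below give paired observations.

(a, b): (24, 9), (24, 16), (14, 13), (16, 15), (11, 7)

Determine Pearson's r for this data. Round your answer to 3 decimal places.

0.337

n = 5, Σa = 89, Σb = 60, Σa² = 1725, Σb² = 780, Σab = 1099
nΣab − ΣaΣb = 5495 − 5340 = 155
nΣa² − (Σa)² = 8625 − 7921 = 704; nΣb² − (Σb)² = 3900 − 3600 = 300
r = 155 / √(704 × 300) = 155 / 459.5650 ≈ 0.337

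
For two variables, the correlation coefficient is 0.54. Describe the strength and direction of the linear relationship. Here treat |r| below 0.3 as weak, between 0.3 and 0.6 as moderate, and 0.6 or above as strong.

r = 0.54 > 0 so the relationship is positive.
|r| = 0.54, which falls in the moderate range.

moderate positive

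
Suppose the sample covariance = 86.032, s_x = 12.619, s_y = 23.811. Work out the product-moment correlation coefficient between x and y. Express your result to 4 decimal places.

0.2863

r = Cov(x,y) / (s_x · s_y) = 86.032 / (12.619 × 23.811)
  = 86.032 / 300.4710 ≈ 0.2863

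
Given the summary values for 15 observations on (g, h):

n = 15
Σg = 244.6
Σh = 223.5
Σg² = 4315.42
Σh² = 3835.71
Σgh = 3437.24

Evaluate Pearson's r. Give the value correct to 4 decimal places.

-0.5100

r = (nΣgh − ΣgΣh) / √[(nΣg² − (Σg)²)(nΣh² − (Σh)²)]
Numerator: 15×3437.24 − 244.6×223.5 = -3109.5
Denominator: √[(64731.3 − 59829.16)(57535.65 − 49952.25)] = √[4902.14 × 7583.4] = 6097.1213
r = -3109.5 / 6097.1213 ≈ -0.5100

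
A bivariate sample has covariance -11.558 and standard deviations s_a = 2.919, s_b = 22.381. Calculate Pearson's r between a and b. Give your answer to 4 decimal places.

r = Cov(a,b) / (s_a · s_b) = -11.558 / (2.919 × 22.381)
  = -11.558 / 65.3301 ≈ -0.1769

-0.1769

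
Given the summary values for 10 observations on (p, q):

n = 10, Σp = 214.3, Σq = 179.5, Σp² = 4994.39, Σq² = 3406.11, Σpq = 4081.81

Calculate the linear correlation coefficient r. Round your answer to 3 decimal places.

0.864

r = (nΣpq − ΣpΣq) / √[(nΣp² − (Σp)²)(nΣq² − (Σq)²)]
Numerator: 10×4081.81 − 214.3×179.5 = 2351.25
Denominator: √[(49943.9 − 45924.49)(34061.1 − 32220.25)] = √[4019.41 × 1840.85] = 2720.1344
r = 2351.25 / 2720.1344 ≈ 0.864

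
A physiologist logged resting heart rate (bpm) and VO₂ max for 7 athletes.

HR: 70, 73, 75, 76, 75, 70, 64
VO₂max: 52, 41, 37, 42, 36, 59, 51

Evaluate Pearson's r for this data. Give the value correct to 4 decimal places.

-0.7142

n = 7, Σx = 503, Σy = 318, Σx² = 36251, Σy² = 14896, Σxy = 22694
nΣxy − ΣxΣy = 158858 − 159954 = -1096
nΣx² − (Σx)² = 253757 − 253009 = 748; nΣy² − (Σy)² = 104272 − 101124 = 3148
r = -1096 / √(748 × 3148) = -1096 / 1534.5045 ≈ -0.7142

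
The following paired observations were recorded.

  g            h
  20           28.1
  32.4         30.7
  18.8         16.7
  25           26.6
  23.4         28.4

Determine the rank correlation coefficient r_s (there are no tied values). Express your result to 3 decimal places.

0.700

Rank g: 2, 5, 1, 4, 3
Rank h: 3, 5, 1, 2, 4
d = rank(g) − rank(h): -1, 0, 0, 2, -1; Σd² = 6
ρ = 1 − 6Σd² / [n(n²−1)] = 1 − 6×6 / (5×24) = 1 − 36/120 ≈ 0.700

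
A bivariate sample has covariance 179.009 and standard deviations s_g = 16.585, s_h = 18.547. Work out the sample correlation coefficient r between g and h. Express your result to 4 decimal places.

r = Cov(g,h) / (s_g · s_h) = 179.009 / (16.585 × 18.547)
  = 179.009 / 307.6020 ≈ 0.5820

0.5820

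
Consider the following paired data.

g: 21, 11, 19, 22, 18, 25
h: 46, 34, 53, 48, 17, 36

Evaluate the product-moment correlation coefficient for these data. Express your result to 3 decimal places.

n = 6, Σg = 116, Σh = 234, Σg² = 2356, Σh² = 9970, Σgh = 4609
nΣgh − ΣgΣh = 27654 − 27144 = 510
nΣg² − (Σg)² = 14136 − 13456 = 680; nΣh² − (Σh)² = 59820 − 54756 = 5064
r = 510 / √(680 × 5064) = 510 / 1855.6724 ≈ 0.275

0.275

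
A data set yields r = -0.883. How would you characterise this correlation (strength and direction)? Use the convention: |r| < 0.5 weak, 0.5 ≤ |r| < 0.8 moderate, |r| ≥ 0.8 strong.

strong negative

r = -0.883 < 0 so the relationship is negative.
|r| = 0.883, which falls in the strong range.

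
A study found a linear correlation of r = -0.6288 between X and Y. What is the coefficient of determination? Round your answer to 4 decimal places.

0.3954

r² = (-0.6288)² = 0.3954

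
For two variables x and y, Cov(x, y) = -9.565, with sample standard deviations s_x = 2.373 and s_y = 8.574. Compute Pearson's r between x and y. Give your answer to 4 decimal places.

-0.4701

r = Cov(x,y) / (s_x · s_y) = -9.565 / (2.373 × 8.574)
  = -9.565 / 20.3461 ≈ -0.4701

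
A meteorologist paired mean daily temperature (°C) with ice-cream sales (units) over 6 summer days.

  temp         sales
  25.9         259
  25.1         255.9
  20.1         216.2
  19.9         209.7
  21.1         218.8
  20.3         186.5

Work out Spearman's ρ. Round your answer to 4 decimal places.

Rank temp: 6, 5, 2, 1, 4, 3
Rank sales: 6, 5, 3, 2, 4, 1
d = rank(temp) − rank(sales): 0, 0, -1, -1, 0, 2; Σd² = 6
ρ = 1 − 6Σd² / [n(n²−1)] = 1 − 6×6 / (6×35) = 1 − 36/210 ≈ 0.8286

0.8286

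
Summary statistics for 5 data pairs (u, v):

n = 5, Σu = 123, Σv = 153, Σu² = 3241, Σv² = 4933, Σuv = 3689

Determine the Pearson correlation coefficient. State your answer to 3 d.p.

r = (nΣuv − ΣuΣv) / √[(nΣu² − (Σu)²)(nΣv² − (Σv)²)]
Numerator: 5×3689 − 123×153 = -374
Denominator: √[(16205 − 15129)(24665 − 23409)] = √[1076 × 1256] = 1162.5214
r = -374 / 1162.5214 ≈ -0.322

-0.322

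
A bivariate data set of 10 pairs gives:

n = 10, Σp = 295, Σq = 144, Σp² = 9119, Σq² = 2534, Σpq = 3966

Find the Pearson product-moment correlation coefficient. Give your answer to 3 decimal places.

-0.644

r = (nΣpq − ΣpΣq) / √[(nΣp² − (Σp)²)(nΣq² − (Σq)²)]
Numerator: 10×3966 − 295×144 = -2820
Denominator: √[(91190 − 87025)(25340 − 20736)] = √[4165 × 4604] = 4379.0022
r = -2820 / 4379.0022 ≈ -0.644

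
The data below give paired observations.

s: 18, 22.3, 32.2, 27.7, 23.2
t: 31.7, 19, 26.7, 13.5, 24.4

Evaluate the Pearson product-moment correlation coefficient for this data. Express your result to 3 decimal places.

n = 5, Σs = 123.4, Σt = 115.3, Σs² = 3163.66, Σt² = 2856.39, Σst = 2794.07
nΣst − ΣsΣt = 13970.35 − 14228.02 = -257.67
nΣs² − (Σs)² = 15818.3 − 15227.56 = 590.74; nΣt² − (Σt)² = 14281.95 − 13294.09 = 987.86
r = -257.67 / √(590.74 × 987.86) = -257.67 / 763.9165 ≈ -0.337

-0.337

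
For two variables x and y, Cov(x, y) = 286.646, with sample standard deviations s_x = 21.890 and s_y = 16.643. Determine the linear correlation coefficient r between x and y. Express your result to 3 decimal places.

0.787

r = Cov(x,y) / (s_x · s_y) = 286.646 / (21.890 × 16.643)
  = 286.646 / 364.3153 ≈ 0.787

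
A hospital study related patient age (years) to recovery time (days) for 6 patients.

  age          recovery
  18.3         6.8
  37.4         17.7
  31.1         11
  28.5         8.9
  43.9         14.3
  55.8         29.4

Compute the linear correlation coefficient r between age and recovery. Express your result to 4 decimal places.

0.9250

n = 6, Σx = 215, Σy = 88.1, Σx² = 8553.96, Σy² = 1628.59, Σxy = 3650.46
nΣxy − ΣxΣy = 21902.76 − 18941.5 = 2961.26
nΣx² − (Σx)² = 51323.76 − 46225 = 5098.76; nΣy² − (Σy)² = 9771.54 − 7761.61 = 2009.93
r = 2961.26 / √(5098.76 × 2009.93) = 2961.26 / 3201.2733 ≈ 0.9250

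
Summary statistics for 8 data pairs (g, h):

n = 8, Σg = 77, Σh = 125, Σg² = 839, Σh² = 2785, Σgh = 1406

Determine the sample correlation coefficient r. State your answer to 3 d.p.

r = (nΣgh − ΣgΣh) / √[(nΣg² − (Σg)²)(nΣh² − (Σh)²)]
Numerator: 8×1406 − 77×125 = 1623
Denominator: √[(6712 − 5929)(22280 − 15625)] = √[783 × 6655] = 2282.7319
r = 1623 / 2282.7319 ≈ 0.711

0.711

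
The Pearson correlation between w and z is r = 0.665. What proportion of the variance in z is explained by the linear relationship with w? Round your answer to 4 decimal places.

r² = (0.665)² = 0.4422

0.4422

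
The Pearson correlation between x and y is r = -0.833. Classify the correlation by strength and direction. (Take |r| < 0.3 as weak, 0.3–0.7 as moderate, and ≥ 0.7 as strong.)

strong negative

r = -0.833 < 0 so the relationship is negative.
|r| = 0.833, which falls in the strong range.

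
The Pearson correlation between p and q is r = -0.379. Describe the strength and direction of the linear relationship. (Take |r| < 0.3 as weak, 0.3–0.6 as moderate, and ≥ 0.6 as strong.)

r = -0.379 < 0 so the relationship is negative.
|r| = 0.379, which falls in the moderate range.

moderate negative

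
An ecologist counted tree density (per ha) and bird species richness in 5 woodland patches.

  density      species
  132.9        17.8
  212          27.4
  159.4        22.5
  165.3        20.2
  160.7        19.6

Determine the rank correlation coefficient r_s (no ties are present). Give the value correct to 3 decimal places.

0.700

Rank density: 1, 5, 2, 4, 3
Rank species: 1, 5, 4, 3, 2
d = rank(density) − rank(species): 0, 0, -2, 1, 1; Σd² = 6
ρ = 1 − 6Σd² / [n(n²−1)] = 1 − 6×6 / (5×24) = 1 − 36/120 ≈ 0.700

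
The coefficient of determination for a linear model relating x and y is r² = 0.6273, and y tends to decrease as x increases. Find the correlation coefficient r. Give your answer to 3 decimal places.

|r| = √0.6273 = 0.792
The association is negative, so r = −0.792.

-0.792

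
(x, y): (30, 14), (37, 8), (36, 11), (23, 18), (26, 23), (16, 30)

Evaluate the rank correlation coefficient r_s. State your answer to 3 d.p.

-0.943

Rank x: 4, 6, 5, 2, 3, 1
Rank y: 3, 1, 2, 4, 5, 6
d = rank(x) − rank(y): 1, 5, 3, -2, -2, -5; Σd² = 68
ρ = 1 − 6Σd² / [n(n²−1)] = 1 − 6×68 / (6×35) = 1 − 408/210 ≈ -0.943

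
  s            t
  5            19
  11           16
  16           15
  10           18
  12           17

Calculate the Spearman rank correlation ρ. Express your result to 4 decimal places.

-0.9000

Rank s: 1, 3, 5, 2, 4
Rank t: 5, 2, 1, 4, 3
d = rank(s) − rank(t): -4, 1, 4, -2, 1; Σd² = 38
ρ = 1 − 6Σd² / [n(n²−1)] = 1 − 6×38 / (5×24) = 1 − 228/120 ≈ -0.9000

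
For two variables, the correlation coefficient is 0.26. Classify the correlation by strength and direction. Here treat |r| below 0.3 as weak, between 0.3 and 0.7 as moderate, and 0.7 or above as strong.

r = 0.26 > 0 so the relationship is positive.
|r| = 0.26, which falls in the weak range.

weak positive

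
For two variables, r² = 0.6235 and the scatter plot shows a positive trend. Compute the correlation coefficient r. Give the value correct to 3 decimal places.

|r| = √0.6235 = 0.790
The association is positive, so r = 0.790.

0.790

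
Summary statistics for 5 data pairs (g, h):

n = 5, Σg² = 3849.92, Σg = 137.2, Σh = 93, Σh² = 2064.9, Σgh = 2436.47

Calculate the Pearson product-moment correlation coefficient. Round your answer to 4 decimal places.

r = (nΣgh − ΣgΣh) / √[(nΣg² − (Σg)²)(nΣh² − (Σh)²)]
Numerator: 5×2436.47 − 137.2×93 = -577.25
Denominator: √[(19249.6 − 18823.84)(10324.5 − 8649)] = √[425.76 × 1675.5] = 844.6069
r = -577.25 / 844.6069 ≈ -0.6835

-0.6835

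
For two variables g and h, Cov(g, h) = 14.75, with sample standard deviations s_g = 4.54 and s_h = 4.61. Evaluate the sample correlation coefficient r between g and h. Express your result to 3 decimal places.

r = Cov(g,h) / (s_g · s_h) = 14.75 / (4.54 × 4.61)
  = 14.75 / 20.9294 ≈ 0.705

0.705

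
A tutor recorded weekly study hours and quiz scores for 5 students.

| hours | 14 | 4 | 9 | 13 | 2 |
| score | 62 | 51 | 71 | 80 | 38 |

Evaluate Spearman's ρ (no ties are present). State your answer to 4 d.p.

0.7000

Rank hours: 5, 2, 3, 4, 1
Rank score: 3, 2, 4, 5, 1
d = rank(hours) − rank(score): 2, 0, -1, -1, 0; Σd² = 6
ρ = 1 − 6Σd² / [n(n²−1)] = 1 − 6×6 / (5×24) = 1 − 36/120 ≈ 0.7000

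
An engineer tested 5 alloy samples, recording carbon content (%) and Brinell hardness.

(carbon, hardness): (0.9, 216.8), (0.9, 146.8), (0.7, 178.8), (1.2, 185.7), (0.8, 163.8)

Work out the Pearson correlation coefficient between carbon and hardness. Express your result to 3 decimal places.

n = 5, Σx = 4.5, Σy = 891.9, Σx² = 4.19, Σy² = 161836.85, Σxy = 806.28
nΣxy − ΣxΣy = 4031.4 − 4013.55 = 17.85
nΣx² − (Σx)² = 20.95 − 20.25 = 0.7; nΣy² − (Σy)² = 809184.25 − 795485.61 = 13698.64
r = 17.85 / √(0.7 × 13698.64) = 17.85 / 97.9237 ≈ 0.182

0.182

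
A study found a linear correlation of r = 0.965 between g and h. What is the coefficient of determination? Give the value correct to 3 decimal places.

r² = (0.965)² = 0.931

0.931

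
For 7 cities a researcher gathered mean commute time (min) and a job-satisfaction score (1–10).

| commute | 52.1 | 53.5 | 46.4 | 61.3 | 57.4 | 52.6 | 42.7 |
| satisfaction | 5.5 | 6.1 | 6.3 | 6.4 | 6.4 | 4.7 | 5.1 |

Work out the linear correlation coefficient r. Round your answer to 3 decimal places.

0.476

n = 7, Σx = 366, Σy = 40.5, Σx² = 19372.12, Σy² = 237.17, Σxy = 2129.89
nΣxy − ΣxΣy = 14909.23 − 14823 = 86.23
nΣx² − (Σx)² = 135604.84 − 133956 = 1648.84; nΣy² − (Σy)² = 1660.19 − 1640.25 = 19.94
r = 86.23 / √(1648.84 × 19.94) = 86.23 / 181.3226 ≈ 0.476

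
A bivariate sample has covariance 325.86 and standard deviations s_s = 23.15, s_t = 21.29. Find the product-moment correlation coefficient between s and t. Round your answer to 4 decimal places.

r = Cov(s,t) / (s_s · s_t) = 325.86 / (23.15 × 21.29)
  = 325.86 / 492.8635 ≈ 0.6612

0.6612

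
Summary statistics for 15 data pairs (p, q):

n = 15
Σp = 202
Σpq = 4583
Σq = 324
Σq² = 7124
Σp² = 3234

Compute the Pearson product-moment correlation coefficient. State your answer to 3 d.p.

r = (nΣpq − ΣpΣq) / √[(nΣp² − (Σp)²)(nΣq² − (Σq)²)]
Numerator: 15×4583 − 202×324 = 3297
Denominator: √[(48510 − 40804)(106860 − 104976)] = √[7706 × 1884] = 3810.2630
r = 3297 / 3810.2630 ≈ 0.865

0.865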